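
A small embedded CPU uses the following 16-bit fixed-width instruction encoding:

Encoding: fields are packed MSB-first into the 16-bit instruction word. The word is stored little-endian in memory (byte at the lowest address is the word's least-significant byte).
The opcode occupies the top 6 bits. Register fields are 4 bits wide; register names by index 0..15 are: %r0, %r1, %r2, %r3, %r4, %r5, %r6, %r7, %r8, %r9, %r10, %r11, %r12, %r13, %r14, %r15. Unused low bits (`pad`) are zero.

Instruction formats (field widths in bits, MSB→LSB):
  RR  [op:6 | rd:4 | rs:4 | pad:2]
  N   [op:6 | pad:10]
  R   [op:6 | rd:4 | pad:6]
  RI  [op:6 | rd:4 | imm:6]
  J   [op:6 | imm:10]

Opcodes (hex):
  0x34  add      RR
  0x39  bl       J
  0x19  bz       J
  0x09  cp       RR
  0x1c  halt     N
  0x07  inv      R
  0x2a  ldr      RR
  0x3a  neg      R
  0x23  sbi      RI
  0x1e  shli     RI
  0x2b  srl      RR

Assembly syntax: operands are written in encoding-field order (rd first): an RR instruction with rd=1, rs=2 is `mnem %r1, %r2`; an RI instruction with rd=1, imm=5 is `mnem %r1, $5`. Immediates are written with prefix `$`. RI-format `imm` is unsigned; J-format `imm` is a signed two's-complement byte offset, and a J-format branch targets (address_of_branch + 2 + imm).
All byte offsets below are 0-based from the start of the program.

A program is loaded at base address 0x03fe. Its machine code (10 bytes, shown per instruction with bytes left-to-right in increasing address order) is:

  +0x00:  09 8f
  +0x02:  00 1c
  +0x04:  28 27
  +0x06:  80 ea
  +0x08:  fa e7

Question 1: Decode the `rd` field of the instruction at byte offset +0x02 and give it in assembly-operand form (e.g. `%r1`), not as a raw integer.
@+02  little-endian(00 1c) = 0x1c00
  op=0x1c00>>10=0x7 ⇒ inv (R)
  rd: (w>>6)&0xf=0x0 → %r0

%r0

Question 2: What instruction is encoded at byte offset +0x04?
cp %r12, %r10

+0x04: 28 27 ⇒ word 0x2728 (little)
  top 6b → 0x9 → cp [RR]
  [9:6] rd=12 = %r12
  [5:2] rs=10 = %r10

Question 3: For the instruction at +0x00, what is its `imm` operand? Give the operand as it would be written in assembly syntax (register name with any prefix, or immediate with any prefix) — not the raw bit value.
[00] 09 8f → 0x8f09
  top 6b → 0x23 → sbi [RI]
  [9:6] rd=12 = %r12
  [5:0] imm=9 = $9

$9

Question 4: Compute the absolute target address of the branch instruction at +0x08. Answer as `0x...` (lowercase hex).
+0x08: fa e7 ⇒ word 0xe7fa (little)
  top 6b → 0x39 → bl [J]
  imm@[9:0]=0x3fa (s10→-6) ⇒ $-6
  target = base 0x03fe + off 0x08 + 2 + imm -6 = 0x0402

0x0402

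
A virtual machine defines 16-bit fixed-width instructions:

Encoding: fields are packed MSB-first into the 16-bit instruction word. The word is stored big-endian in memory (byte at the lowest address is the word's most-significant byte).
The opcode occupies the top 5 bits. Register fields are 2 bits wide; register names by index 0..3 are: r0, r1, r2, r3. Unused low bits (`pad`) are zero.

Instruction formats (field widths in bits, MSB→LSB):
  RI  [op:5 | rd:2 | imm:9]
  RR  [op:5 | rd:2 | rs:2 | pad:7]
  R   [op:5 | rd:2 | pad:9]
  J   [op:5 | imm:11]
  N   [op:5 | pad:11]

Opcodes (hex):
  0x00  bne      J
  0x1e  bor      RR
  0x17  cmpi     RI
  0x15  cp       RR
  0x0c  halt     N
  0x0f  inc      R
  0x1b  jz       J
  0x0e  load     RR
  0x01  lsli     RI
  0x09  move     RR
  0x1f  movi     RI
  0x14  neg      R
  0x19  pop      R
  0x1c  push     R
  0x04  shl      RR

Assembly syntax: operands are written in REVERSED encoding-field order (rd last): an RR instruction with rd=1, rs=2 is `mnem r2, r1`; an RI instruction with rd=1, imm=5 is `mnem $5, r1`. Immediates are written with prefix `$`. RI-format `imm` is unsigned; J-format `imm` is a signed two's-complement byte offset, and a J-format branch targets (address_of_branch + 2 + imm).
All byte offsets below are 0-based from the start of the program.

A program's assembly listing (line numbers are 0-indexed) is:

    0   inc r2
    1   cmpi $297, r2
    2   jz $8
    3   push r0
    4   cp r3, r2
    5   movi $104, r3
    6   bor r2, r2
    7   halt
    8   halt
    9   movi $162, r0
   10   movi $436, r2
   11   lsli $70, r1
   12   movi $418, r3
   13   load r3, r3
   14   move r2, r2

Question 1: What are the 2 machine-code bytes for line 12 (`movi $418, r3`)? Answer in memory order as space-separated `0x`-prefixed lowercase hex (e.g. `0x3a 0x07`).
0xff 0xa2

line 12 (movi): pack op=0x1f:5|rd=3:2|imm=418:9 = 0xffa2; big→ ff a2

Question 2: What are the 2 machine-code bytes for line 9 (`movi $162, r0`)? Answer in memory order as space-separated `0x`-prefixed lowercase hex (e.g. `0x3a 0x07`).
0xf8 0xa2

line 9 (movi): pack op=0x1f:5|rd=0:2|imm=162:9 = 0xf8a2; big→ f8 a2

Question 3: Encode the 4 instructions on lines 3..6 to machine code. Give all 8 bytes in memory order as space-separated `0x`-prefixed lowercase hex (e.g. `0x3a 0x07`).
0xe0 0x00 0xad 0x80 0xfe 0x68 0xf5 0x00

line 3 (push): pack op=0x1c:5|rd=0:2|pad=0:9 = 0xe000; big→ e0 00
line 4 (cp): pack op=0x15:5|rd=2:2|rs=3:2|pad=0:7 = 0xad80; big→ ad 80
line 5 (movi): pack op=0x1f:5|rd=3:2|imm=104:9 = 0xfe68; big→ fe 68
line 6 (bor): pack op=0x1e:5|rd=2:2|rs=2:2|pad=0:7 = 0xf500; big→ f5 00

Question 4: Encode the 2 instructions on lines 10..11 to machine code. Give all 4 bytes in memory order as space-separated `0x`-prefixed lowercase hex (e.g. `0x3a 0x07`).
10. movi fields op=0x1f:5|rd=2:2|imm=436:9 → word fdb4h → fd b4
11. lsli fields op=0x1:5|rd=1:2|imm=70:9 → word 0a46h → 0a 46

0xfd 0xb4 0x0a 0x46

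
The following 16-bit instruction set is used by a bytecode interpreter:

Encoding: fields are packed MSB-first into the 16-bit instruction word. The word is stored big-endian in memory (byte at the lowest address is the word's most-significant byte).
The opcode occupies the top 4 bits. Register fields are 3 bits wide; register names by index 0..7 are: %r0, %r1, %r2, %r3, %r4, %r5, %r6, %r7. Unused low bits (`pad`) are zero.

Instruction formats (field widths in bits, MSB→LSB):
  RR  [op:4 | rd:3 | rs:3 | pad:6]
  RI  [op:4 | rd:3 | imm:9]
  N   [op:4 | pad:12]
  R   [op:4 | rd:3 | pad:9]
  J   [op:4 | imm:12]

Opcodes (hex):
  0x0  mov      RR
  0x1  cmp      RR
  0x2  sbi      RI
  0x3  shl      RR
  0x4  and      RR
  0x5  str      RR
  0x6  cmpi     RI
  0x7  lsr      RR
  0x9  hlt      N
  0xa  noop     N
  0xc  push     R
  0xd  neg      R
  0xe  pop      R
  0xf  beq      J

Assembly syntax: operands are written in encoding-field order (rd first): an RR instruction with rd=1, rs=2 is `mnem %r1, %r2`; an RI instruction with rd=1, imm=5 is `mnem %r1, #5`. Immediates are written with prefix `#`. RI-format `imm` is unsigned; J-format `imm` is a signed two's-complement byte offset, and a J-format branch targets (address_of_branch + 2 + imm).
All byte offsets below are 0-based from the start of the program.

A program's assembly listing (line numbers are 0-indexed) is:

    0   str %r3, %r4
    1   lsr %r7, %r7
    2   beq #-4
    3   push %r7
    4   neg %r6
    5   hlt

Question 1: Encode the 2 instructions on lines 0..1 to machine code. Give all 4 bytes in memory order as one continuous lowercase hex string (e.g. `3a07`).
line 0 (str): pack op=0x5:4|rd=3:3|rs=4:3|pad=0:6 = 0x5700; big→ 57 00
line 1 (lsr): pack op=0x7:4|rd=7:3|rs=7:3|pad=0:6 = 0x7fc0; big→ 7f c0

57007fc0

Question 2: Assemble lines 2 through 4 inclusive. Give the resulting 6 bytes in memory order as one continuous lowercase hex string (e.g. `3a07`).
line 2 (beq): pack op=0xf:4|imm=-4:12 = 0xfffc; big→ ff fc
line 3 (push): pack op=0xc:4|rd=7:3|pad=0:9 = 0xce00; big→ ce 00
line 4 (neg): pack op=0xd:4|rd=6:3|pad=0:9 = 0xdc00; big→ dc 00

fffcce00dc00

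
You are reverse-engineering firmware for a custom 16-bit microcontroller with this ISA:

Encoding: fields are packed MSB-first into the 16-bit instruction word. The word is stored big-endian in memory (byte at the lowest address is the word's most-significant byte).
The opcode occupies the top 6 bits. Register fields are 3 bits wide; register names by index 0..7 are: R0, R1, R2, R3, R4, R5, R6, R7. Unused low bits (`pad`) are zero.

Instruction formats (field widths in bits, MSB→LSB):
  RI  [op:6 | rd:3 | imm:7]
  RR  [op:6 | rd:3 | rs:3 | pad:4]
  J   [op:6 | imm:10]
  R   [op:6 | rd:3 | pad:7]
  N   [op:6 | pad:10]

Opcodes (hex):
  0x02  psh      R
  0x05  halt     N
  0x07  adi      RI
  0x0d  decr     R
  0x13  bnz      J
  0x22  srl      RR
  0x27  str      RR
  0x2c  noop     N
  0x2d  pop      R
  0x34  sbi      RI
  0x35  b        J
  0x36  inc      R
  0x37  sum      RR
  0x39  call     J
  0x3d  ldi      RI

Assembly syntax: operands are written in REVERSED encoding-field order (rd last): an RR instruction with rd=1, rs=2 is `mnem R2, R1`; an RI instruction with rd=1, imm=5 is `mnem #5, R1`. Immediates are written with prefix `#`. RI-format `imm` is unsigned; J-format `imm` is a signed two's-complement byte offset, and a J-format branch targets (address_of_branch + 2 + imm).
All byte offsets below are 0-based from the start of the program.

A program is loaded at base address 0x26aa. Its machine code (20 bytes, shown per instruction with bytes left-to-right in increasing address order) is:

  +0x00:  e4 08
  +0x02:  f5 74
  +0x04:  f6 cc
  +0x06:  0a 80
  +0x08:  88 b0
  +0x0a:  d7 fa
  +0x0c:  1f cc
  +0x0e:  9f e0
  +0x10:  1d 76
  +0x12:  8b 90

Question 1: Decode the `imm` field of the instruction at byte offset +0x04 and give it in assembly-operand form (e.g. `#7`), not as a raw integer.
#76

off 0x04: read f6 cc as big → 0xf6cc
  op=0xf6cc>>10=0x3d ⇒ ldi (RI)
  rd@[9:7]=0x5 ⇒ R5
  imm@[6:0]=0x4c ⇒ #76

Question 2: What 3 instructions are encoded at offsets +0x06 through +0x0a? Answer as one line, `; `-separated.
psh R5; srl R3, R1; b #-6

[06] 0a 80 → 0x0a80
  opcode bits[15:10]=0x2: psh/R
  [9:7] rd=5 = R5
[08] 88 b0 → 0x88b0
  opcode bits[15:10]=0x22: srl/RR
  [9:7] rd=1 = R1
  [6:4] rs=3 = R3
[0a] d7 fa → 0xd7fa
  opcode bits[15:10]=0x35: b/J
  [9:0] imm=1018 (s10→-6) = #-6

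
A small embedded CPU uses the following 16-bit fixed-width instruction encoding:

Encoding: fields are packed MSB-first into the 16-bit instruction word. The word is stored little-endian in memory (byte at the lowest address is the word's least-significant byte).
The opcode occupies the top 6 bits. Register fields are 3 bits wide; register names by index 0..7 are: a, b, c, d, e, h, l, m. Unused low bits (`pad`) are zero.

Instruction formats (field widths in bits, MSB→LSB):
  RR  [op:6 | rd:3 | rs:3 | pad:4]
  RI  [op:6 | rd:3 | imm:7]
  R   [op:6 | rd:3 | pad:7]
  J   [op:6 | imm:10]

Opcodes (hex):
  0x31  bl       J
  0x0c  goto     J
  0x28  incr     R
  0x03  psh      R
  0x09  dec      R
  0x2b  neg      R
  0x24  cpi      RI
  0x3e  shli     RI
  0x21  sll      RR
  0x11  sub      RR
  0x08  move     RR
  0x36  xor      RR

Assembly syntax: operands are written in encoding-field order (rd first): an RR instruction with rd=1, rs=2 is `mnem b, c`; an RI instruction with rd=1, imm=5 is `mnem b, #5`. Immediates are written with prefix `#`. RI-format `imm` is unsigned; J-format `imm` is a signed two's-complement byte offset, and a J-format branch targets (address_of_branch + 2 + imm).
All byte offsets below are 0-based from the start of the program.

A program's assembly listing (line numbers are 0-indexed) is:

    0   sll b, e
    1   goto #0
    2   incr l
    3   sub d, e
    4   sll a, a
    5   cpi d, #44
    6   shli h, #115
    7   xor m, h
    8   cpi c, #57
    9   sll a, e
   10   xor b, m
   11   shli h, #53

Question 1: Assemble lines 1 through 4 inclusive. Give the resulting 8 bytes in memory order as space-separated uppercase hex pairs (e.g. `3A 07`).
00 30 00 A3 C0 45 00 84

line 1 (goto): pack op=0xc:6|imm=0:10 = 0x3000; little→ 00 30
line 2 (incr): pack op=0x28:6|rd=6:3|pad=0:7 = 0xa300; little→ 00 a3
line 3 (sub): pack op=0x11:6|rd=3:3|rs=4:3|pad=0:4 = 0x45c0; little→ c0 45
line 4 (sll): pack op=0x21:6|rd=0:3|rs=0:3|pad=0:4 = 0x8400; little→ 00 84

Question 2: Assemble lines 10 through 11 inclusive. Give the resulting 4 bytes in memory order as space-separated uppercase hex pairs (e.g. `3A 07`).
L10: xor op=0x36:6|rd=1:3|rs=7:3|pad=0:4 ⇒ 0xd8f0 ⇒ little f0 d8
L11: shli op=0x3e:6|rd=5:3|imm=53:7 ⇒ 0xfab5 ⇒ little b5 fa

F0 D8 B5 FA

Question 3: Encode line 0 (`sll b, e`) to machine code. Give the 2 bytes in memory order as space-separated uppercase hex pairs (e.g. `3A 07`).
0. sll fields op=0x21:6|rd=1:3|rs=4:3|pad=0:4 → word 84c0h → c0 84

C0 84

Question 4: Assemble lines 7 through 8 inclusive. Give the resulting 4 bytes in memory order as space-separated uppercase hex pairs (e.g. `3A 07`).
7. xor fields op=0x36:6|rd=7:3|rs=5:3|pad=0:4 → word dbd0h → d0 db
8. cpi fields op=0x24:6|rd=2:3|imm=57:7 → word 9139h → 39 91

D0 DB 39 91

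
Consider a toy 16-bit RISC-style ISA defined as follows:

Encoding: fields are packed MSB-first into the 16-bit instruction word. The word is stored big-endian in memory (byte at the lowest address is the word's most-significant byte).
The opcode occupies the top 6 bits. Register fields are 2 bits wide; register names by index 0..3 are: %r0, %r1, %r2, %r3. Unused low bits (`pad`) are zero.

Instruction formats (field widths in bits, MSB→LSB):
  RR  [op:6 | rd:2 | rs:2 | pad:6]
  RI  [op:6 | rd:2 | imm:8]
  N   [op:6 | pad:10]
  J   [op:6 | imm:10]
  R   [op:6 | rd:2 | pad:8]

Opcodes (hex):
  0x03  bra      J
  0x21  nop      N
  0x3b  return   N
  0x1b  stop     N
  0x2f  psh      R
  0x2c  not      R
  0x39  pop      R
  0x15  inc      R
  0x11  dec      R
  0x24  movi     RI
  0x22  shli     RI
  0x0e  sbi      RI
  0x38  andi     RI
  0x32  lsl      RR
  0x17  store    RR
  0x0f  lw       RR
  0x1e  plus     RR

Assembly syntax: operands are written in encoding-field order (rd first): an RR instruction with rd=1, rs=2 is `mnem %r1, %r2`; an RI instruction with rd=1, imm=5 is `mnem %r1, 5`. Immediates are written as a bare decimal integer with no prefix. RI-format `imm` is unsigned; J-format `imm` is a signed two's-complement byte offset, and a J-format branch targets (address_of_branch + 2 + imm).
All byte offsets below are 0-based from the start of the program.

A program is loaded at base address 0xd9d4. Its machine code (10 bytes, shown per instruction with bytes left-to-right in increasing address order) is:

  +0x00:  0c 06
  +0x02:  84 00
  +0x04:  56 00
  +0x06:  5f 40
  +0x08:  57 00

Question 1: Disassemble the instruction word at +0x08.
[08] 57 00 → 0x5700
  opcode bits[15:10]=0x15: inc/R
  rd@[9:8]=0x3 ⇒ %r3

inc %r3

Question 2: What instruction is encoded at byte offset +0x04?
inc %r2

@+04  big-endian(56 00) = 0x5600
  op=0x5600>>10=0x15 ⇒ inc (R)
  rd: (w>>8)&0x3=0x2 → %r2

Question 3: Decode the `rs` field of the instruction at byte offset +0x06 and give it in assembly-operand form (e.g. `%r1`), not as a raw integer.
%r1

[06] 5f 40 → 0x5f40
  op=0x5f40>>10=0x17 ⇒ store (RR)
  rd@[9:8]=0x3 ⇒ %r3
  rs@[7:6]=0x1 ⇒ %r1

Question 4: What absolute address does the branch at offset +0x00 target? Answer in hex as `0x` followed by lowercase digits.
0xd9dc

off 0x00: read 0c 06 as big → 0x0c06
  top 6b → 0x3 → bra [J]
  imm: (w>>0)&0x3ff=0x6 → 6
  target = base 0xd9d4 + off 0x00 + 2 + imm 6 = 0xd9dc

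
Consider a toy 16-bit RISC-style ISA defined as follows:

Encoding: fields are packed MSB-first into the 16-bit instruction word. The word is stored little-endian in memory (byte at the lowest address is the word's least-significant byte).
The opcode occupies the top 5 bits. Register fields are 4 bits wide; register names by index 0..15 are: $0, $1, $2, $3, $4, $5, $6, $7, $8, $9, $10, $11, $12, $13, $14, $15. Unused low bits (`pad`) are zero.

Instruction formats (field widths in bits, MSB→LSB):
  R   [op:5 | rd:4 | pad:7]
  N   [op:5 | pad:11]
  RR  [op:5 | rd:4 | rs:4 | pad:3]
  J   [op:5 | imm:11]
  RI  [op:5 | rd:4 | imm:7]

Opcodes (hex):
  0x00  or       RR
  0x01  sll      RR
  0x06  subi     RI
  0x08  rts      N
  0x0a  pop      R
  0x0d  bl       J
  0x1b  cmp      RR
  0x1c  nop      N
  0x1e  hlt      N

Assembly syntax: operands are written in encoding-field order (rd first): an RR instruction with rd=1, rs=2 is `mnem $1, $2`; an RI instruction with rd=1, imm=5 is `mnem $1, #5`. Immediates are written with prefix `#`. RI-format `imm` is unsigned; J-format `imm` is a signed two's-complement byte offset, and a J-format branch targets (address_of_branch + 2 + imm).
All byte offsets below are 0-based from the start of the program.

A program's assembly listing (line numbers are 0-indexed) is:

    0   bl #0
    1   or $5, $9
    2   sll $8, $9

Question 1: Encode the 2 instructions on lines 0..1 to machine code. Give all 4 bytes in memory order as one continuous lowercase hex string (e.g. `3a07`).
0068c802

0. bl fields op=0xd:5|imm=0:11 → word 6800h → 00 68
1. or fields op=0x0:5|rd=5:4|rs=9:4|pad=0:3 → word 02c8h → c8 02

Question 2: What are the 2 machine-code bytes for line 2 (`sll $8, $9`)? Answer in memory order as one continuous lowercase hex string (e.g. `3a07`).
line 2 (sll): pack op=0x1:5|rd=8:4|rs=9:4|pad=0:3 = 0x0c48; little→ 48 0c

480c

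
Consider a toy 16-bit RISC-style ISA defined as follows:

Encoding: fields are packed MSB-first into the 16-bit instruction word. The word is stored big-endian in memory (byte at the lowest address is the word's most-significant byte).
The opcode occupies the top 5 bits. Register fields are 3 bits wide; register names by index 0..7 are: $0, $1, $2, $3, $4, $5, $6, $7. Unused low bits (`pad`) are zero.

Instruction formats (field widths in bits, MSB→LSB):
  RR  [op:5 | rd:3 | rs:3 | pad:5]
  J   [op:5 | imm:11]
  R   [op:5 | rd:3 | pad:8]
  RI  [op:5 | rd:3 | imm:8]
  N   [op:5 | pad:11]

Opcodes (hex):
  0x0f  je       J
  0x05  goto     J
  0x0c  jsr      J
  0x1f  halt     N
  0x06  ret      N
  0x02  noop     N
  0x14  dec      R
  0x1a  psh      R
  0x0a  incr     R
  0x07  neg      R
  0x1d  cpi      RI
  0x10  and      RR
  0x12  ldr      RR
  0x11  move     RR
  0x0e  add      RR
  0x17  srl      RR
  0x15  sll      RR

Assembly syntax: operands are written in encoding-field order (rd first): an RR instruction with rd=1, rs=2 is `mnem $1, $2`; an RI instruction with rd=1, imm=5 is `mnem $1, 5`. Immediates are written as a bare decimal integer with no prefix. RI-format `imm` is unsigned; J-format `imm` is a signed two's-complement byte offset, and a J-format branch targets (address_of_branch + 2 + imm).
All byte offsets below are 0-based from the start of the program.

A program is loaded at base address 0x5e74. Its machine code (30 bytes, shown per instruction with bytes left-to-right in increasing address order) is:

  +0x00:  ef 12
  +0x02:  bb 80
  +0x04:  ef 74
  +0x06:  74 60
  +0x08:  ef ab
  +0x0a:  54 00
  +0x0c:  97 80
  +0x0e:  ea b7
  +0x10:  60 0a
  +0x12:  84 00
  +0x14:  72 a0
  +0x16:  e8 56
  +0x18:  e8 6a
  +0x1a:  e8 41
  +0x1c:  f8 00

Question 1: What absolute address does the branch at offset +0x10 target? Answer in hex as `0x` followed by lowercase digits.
+0x10: 60 0a ⇒ word 0x600a (big)
  top 5b → 0xc → jsr [J]
  imm: (w>>0)&0x7ff=0xa → 10
  target = base 0x5e74 + off 0x10 + 2 + imm 10 = 0x5e90

0x5e90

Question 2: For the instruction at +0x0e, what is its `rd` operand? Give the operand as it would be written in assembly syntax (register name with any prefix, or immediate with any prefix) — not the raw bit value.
$2

+0x0e: ea b7 ⇒ word 0xeab7 (big)
  top 5b → 0x1d → cpi [RI]
  [10:8] rd=2 = $2
  [7:0] imm=183 = 183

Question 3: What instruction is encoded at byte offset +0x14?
[14] 72 a0 → 0x72a0
  opcode bits[15:11]=0xe: add/RR
  rd@[10:8]=0x2 ⇒ $2
  rs@[7:5]=0x5 ⇒ $5

add $2, $5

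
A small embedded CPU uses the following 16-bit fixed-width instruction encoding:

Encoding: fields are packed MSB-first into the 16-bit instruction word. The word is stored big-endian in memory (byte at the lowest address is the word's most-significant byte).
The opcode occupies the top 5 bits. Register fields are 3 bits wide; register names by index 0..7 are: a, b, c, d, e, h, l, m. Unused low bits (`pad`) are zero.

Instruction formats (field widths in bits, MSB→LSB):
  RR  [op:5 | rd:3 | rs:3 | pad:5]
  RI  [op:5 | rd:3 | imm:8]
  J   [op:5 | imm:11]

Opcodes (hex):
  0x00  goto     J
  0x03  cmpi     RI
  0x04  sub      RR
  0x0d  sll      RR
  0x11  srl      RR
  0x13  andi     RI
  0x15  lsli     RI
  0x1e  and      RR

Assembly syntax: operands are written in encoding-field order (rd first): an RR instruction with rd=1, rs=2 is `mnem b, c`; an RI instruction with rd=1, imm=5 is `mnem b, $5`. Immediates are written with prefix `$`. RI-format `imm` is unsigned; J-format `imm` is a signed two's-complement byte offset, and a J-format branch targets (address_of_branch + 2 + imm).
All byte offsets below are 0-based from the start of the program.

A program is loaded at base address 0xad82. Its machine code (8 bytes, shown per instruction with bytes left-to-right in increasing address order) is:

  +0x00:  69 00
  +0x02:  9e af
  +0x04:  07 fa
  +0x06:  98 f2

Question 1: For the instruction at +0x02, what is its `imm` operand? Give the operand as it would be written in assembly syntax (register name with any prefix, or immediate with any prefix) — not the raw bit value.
+0x02: 9e af ⇒ word 0x9eaf (big)
  opcode bits[15:11]=0x13: andi/RI
  rd@[10:8]=0x6 ⇒ l
  imm@[7:0]=0xaf ⇒ $175

$175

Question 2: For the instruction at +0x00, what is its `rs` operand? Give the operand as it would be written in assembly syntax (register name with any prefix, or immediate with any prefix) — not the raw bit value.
@+00  big-endian(69 00) = 0x6900
  top 5b → 0xd → sll [RR]
  [10:8] rd=1 = b
  [7:5] rs=0 = a

a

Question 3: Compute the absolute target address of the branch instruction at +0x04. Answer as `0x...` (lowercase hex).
+0x04: 07 fa ⇒ word 0x07fa (big)
  op=0x07fa>>11=0x0 ⇒ goto (J)
  [10:0] imm=2042 (s11→-6) = $-6
  target = base 0xad82 + off 0x04 + 2 + imm -6 = 0xad82

0xad82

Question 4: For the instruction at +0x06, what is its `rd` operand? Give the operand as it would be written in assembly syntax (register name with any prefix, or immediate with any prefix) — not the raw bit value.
+0x06: 98 f2 ⇒ word 0x98f2 (big)
  op=0x98f2>>11=0x13 ⇒ andi (RI)
  [10:8] rd=0 = a
  [7:0] imm=242 = $242

a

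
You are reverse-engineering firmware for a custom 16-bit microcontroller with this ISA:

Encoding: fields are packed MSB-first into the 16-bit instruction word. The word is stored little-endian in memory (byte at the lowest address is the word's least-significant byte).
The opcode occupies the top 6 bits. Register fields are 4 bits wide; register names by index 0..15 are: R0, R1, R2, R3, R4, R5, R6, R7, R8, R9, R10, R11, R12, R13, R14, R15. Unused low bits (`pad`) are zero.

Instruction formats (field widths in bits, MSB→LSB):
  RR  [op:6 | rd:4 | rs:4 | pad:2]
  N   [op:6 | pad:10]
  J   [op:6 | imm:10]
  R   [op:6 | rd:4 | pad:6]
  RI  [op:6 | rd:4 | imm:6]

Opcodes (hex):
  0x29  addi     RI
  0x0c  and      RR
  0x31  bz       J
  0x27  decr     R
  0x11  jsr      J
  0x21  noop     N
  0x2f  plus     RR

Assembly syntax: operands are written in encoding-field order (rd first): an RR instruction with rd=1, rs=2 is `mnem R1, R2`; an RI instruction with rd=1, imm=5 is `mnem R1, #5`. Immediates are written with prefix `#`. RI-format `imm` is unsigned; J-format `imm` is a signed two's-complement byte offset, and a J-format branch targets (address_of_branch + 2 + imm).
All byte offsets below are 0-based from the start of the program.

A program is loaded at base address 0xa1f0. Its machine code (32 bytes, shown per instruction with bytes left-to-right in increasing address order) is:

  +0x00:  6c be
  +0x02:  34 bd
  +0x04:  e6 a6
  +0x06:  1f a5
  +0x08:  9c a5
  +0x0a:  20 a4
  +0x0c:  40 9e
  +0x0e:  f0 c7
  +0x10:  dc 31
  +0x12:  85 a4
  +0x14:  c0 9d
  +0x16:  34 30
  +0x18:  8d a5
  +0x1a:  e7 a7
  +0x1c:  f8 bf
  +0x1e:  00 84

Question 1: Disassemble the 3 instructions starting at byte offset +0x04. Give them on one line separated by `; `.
addi R11, #38; addi R4, #31; addi R6, #28

[04] e6 a6 → 0xa6e6
  op=0xa6e6>>10=0x29 ⇒ addi (RI)
  rd@[9:6]=0xb ⇒ R11
  imm@[5:0]=0x26 ⇒ #38
[06] 1f a5 → 0xa51f
  op=0xa51f>>10=0x29 ⇒ addi (RI)
  rd@[9:6]=0x4 ⇒ R4
  imm@[5:0]=0x1f ⇒ #31
[08] 9c a5 → 0xa59c
  op=0xa59c>>10=0x29 ⇒ addi (RI)
  rd@[9:6]=0x6 ⇒ R6
  imm@[5:0]=0x1c ⇒ #28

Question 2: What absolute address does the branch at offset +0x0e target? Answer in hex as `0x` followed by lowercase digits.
+0x0e: f0 c7 ⇒ word 0xc7f0 (little)
  op=0xc7f0>>10=0x31 ⇒ bz (J)
  imm: (w>>0)&0x3ff=0x3f0 (s10→-16) → #-16
  target = base 0xa1f0 + off 0x0e + 2 + imm -16 = 0xa1f0

0xa1f0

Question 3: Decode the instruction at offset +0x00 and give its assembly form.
plus R9, R11

@+00  little-endian(6c be) = 0xbe6c
  top 6b → 0x2f → plus [RR]
  rd: (w>>6)&0xf=0x9 → R9
  rs: (w>>2)&0xf=0xb → R11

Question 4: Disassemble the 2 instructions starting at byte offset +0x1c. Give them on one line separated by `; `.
plus R15, R14; noop

[1c] f8 bf → 0xbff8
  top 6b → 0x2f → plus [RR]
  [9:6] rd=15 = R15
  [5:2] rs=14 = R14
[1e] 00 84 → 0x8400
  top 6b → 0x21 → noop [N]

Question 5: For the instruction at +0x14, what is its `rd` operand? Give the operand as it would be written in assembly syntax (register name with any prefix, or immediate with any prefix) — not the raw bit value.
[14] c0 9d → 0x9dc0
  top 6b → 0x27 → decr [R]
  rd: (w>>6)&0xf=0x7 → R7

R7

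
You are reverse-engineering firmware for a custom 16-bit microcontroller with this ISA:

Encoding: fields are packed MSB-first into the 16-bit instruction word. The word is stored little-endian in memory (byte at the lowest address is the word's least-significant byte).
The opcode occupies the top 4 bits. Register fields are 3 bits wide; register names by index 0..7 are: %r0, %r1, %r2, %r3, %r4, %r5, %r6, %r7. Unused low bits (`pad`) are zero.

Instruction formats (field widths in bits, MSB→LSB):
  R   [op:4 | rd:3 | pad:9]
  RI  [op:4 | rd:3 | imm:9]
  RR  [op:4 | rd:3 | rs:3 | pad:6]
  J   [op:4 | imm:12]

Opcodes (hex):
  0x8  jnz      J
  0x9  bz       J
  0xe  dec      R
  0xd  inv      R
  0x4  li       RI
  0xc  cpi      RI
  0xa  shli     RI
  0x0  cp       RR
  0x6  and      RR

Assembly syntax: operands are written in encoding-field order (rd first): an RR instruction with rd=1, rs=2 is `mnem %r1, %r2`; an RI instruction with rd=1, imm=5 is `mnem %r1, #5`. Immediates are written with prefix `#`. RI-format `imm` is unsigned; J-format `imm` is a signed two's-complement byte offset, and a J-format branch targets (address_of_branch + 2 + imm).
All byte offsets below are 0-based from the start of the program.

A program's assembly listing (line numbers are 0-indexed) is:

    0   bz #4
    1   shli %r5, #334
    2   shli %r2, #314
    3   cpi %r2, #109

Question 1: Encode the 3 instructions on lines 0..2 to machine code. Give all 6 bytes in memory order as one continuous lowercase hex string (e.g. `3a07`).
0. bz fields op=0x9:4|imm=4:12 → word 9004h → 04 90
1. shli fields op=0xa:4|rd=5:3|imm=334:9 → word ab4eh → 4e ab
2. shli fields op=0xa:4|rd=2:3|imm=314:9 → word a53ah → 3a a5

04904eab3aa5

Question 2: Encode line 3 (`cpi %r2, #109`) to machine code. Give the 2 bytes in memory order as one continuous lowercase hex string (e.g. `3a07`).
6dc4

L3: cpi op=0xc:4|rd=2:3|imm=109:9 ⇒ 0xc46d ⇒ little 6d c4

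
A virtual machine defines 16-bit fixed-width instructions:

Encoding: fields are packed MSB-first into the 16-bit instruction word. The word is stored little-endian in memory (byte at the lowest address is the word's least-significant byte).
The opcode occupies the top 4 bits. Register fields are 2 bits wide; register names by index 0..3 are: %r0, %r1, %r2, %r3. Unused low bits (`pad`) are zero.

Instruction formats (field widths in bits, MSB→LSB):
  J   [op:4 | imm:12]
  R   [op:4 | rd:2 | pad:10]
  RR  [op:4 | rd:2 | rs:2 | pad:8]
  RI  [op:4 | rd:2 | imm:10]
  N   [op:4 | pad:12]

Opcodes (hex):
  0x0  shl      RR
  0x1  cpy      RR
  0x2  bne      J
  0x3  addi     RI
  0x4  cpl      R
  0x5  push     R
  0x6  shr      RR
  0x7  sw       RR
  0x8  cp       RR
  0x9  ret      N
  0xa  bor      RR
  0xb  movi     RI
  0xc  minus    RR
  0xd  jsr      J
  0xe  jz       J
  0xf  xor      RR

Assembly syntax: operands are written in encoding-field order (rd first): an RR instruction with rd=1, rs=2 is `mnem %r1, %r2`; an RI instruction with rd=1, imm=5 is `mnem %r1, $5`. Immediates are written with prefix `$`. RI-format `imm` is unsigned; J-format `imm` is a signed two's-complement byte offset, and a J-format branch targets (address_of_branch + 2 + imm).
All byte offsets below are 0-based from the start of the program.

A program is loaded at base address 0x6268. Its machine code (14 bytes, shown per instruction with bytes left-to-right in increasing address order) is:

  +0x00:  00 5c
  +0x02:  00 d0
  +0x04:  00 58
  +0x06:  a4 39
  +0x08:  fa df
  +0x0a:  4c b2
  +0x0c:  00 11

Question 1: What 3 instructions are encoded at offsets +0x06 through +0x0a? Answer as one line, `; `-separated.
addi %r2, $420; jsr $-6; movi %r0, $588

off 0x06: read a4 39 as little → 0x39a4
  opcode bits[15:12]=0x3: addi/RI
  rd@[11:10]=0x2 ⇒ %r2
  imm@[9:0]=0x1a4 ⇒ $420
off 0x08: read fa df as little → 0xdffa
  opcode bits[15:12]=0xd: jsr/J
  imm@[11:0]=0xffa (s12→-6) ⇒ $-6
off 0x0a: read 4c b2 as little → 0xb24c
  opcode bits[15:12]=0xb: movi/RI
  rd@[11:10]=0x0 ⇒ %r0
  imm@[9:0]=0x24c ⇒ $588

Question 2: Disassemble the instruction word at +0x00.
off 0x00: read 00 5c as little → 0x5c00
  opcode bits[15:12]=0x5: push/R
  rd: (w>>10)&0x3=0x3 → %r3

push %r3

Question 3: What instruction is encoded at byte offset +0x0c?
cpy %r0, %r1

[0c] 00 11 → 0x1100
  top 4b → 0x1 → cpy [RR]
  rd@[11:10]=0x0 ⇒ %r0
  rs@[9:8]=0x1 ⇒ %r1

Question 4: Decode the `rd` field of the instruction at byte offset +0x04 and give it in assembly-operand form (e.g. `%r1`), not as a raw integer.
off 0x04: read 00 58 as little → 0x5800
  opcode bits[15:12]=0x5: push/R
  rd: (w>>10)&0x3=0x2 → %r2

%r2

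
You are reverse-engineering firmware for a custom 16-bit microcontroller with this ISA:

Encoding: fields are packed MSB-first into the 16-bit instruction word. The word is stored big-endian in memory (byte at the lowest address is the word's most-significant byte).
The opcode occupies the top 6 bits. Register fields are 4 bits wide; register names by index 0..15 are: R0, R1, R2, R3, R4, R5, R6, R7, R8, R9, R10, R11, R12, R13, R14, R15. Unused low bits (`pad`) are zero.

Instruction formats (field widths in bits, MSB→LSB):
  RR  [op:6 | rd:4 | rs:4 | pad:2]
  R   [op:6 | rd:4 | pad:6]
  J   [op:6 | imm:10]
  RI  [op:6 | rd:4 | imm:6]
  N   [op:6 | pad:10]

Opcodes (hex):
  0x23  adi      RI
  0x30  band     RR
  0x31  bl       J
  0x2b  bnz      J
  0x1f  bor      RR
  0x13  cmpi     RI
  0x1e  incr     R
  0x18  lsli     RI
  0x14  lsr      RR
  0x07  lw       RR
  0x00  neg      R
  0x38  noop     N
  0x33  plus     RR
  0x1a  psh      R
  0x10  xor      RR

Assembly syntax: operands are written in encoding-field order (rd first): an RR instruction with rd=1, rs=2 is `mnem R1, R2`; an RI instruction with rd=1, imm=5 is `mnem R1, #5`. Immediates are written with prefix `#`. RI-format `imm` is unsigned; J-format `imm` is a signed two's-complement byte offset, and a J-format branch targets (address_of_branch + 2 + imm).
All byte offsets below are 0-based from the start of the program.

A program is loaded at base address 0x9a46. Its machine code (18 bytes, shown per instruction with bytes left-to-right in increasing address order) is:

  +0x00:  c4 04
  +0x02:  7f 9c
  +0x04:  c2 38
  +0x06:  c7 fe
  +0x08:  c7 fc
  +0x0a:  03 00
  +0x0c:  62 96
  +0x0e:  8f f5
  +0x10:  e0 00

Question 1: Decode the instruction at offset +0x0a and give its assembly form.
neg R12

off 0x0a: read 03 00 as big → 0x0300
  op=0x0300>>10=0x0 ⇒ neg (R)
  rd: (w>>6)&0xf=0xc → R12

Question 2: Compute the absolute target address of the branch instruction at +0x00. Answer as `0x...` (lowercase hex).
[00] c4 04 → 0xc404
  opcode bits[15:10]=0x31: bl/J
  [9:0] imm=4 = #4
  target = base 0x9a46 + off 0x00 + 2 + imm 4 = 0x9a4c

0x9a4c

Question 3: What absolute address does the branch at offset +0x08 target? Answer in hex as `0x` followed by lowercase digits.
[08] c7 fc → 0xc7fc
  op=0xc7fc>>10=0x31 ⇒ bl (J)
  imm@[9:0]=0x3fc (s10→-4) ⇒ #-4
  target = base 0x9a46 + off 0x08 + 2 + imm -4 = 0x9a4c

0x9a4c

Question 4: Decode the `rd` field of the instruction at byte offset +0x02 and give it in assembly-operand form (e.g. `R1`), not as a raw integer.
R14

+0x02: 7f 9c ⇒ word 0x7f9c (big)
  top 6b → 0x1f → bor [RR]
  [9:6] rd=14 = R14
  [5:2] rs=7 = R7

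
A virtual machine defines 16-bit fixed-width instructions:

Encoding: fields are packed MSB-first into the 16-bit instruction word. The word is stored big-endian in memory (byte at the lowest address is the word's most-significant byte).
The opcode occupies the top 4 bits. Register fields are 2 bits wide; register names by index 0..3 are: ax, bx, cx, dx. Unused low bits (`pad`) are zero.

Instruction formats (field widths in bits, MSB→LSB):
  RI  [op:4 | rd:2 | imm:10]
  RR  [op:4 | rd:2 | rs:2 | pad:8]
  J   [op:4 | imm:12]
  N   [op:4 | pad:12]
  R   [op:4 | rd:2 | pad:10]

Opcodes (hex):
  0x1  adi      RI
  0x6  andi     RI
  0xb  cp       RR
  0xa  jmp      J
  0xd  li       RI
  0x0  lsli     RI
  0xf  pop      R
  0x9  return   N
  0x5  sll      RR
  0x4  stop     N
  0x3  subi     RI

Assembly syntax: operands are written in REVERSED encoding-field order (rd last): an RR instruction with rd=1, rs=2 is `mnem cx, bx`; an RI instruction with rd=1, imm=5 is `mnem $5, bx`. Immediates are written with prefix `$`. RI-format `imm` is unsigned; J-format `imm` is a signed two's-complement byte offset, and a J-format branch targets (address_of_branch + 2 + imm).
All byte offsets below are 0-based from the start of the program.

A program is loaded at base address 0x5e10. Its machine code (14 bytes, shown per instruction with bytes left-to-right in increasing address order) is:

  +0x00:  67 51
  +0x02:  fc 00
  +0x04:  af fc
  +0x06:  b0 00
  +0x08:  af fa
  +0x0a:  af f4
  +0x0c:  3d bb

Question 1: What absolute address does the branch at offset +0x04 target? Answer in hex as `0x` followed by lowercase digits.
0x5e12

off 0x04: read af fc as big → 0xaffc
  op=0xaffc>>12=0xa ⇒ jmp (J)
  imm@[11:0]=0xffc (s12→-4) ⇒ $-4
  target = base 0x5e10 + off 0x04 + 2 + imm -4 = 0x5e12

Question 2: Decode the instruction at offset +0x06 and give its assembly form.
+0x06: b0 00 ⇒ word 0xb000 (big)
  op=0xb000>>12=0xb ⇒ cp (RR)
  [11:10] rd=0 = ax
  [9:8] rs=0 = ax

cp ax, ax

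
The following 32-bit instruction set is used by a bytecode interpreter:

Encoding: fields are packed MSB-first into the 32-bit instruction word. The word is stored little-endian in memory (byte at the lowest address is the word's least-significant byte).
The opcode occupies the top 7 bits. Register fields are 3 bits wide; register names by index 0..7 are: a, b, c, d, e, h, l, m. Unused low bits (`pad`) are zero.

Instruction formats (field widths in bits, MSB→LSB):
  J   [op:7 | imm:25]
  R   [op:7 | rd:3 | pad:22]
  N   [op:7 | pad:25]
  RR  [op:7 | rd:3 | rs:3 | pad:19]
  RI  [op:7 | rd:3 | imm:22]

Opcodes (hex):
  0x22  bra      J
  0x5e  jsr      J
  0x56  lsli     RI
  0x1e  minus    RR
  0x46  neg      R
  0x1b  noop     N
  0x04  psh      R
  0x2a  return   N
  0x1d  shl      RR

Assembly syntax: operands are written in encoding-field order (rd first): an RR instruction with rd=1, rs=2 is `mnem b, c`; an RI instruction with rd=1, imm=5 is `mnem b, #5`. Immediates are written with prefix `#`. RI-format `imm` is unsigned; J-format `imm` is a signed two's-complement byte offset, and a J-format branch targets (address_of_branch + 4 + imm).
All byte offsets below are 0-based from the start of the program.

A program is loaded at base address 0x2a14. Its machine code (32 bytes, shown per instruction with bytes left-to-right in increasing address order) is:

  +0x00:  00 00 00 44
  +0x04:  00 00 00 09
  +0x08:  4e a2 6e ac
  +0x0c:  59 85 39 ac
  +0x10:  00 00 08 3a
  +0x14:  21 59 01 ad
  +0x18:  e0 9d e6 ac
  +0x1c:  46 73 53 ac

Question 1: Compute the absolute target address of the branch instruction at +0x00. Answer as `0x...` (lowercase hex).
+0x00: 00 00 00 44 ⇒ word 0x44000000 (little)
  op=0x44000000>>25=0x22 ⇒ bra (J)
  [24:0] imm=0 = #0
  target = base 0x2a14 + off 0x00 + 4 + imm 0 = 0x2a18

0x2a18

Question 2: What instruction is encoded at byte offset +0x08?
[08] 4e a2 6e ac → 0xac6ea24e
  opcode bits[31:25]=0x56: lsli/RI
  rd@[24:22]=0x1 ⇒ b
  imm@[21:0]=0x2ea24e ⇒ #3056206

lsli b, #3056206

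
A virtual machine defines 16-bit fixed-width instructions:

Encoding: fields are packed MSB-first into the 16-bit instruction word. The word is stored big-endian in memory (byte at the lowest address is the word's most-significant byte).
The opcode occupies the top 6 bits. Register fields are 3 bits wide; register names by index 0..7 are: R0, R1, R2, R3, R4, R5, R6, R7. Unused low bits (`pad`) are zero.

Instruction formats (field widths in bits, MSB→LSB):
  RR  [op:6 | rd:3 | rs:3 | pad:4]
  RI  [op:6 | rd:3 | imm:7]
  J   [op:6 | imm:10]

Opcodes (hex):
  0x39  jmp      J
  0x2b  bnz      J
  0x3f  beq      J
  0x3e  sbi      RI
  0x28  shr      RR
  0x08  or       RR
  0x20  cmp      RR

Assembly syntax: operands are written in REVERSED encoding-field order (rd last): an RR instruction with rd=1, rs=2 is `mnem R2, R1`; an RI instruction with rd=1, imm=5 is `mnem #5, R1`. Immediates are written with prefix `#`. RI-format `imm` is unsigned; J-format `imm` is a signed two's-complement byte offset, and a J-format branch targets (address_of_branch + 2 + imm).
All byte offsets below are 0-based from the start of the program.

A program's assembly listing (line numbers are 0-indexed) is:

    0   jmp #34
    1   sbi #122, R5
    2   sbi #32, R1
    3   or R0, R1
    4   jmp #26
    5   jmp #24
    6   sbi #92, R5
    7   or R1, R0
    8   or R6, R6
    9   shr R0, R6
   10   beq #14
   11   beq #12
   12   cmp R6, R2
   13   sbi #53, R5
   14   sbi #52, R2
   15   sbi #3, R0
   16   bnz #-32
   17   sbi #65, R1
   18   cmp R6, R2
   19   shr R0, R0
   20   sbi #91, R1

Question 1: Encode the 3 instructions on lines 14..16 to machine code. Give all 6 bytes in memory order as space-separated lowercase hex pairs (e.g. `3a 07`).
line 14 (sbi): pack op=0x3e:6|rd=2:3|imm=52:7 = 0xf934; big→ f9 34
line 15 (sbi): pack op=0x3e:6|rd=0:3|imm=3:7 = 0xf803; big→ f8 03
line 16 (bnz): pack op=0x2b:6|imm=-32:10 = 0xafe0; big→ af e0

f9 34 f8 03 af e0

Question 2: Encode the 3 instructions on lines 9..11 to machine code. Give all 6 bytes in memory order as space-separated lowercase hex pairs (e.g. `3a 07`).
9. shr fields op=0x28:6|rd=6:3|rs=0:3|pad=0:4 → word a300h → a3 00
10. beq fields op=0x3f:6|imm=14:10 → word fc0eh → fc 0e
11. beq fields op=0x3f:6|imm=12:10 → word fc0ch → fc 0c

a3 00 fc 0e fc 0c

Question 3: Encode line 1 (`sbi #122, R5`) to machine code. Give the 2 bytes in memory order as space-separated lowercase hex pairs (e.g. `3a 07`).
1. sbi fields op=0x3e:6|rd=5:3|imm=122:7 → word fafah → fa fa

fa fa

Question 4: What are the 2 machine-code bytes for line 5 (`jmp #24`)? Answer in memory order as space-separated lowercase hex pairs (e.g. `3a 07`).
e4 18

line 5 (jmp): pack op=0x39:6|imm=24:10 = 0xe418; big→ e4 18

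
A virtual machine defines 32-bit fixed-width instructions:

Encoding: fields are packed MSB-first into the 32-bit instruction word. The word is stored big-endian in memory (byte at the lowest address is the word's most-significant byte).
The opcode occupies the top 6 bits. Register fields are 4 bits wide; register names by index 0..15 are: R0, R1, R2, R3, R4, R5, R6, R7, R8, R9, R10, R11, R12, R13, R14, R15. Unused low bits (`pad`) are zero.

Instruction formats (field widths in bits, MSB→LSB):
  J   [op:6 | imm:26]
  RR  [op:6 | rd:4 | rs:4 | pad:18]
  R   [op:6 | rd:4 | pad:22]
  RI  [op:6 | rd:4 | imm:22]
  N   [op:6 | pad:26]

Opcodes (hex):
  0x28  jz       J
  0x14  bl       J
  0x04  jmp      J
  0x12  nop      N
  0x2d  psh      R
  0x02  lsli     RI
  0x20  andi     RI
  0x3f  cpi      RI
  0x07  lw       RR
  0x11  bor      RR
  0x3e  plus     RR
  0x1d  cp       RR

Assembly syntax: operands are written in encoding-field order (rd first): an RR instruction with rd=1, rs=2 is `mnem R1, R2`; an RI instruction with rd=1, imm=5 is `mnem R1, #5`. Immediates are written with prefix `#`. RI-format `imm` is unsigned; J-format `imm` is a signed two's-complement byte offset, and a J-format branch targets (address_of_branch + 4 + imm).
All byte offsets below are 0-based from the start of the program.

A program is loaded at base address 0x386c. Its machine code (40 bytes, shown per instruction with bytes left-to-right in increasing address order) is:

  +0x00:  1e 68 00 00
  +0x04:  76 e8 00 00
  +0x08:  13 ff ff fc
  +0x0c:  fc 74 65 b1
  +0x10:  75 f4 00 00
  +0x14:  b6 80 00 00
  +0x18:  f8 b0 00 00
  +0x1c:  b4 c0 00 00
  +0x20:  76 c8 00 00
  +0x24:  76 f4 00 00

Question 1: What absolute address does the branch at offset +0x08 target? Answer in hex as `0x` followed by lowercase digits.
0x3874

off 0x08: read 13 ff ff fc as big → 0x13fffffc
  op=0x13fffffc>>26=0x4 ⇒ jmp (J)
  imm: (w>>0)&0x3ffffff=0x3fffffc (s26→-4) → #-4
  target = base 0x386c + off 0x08 + 4 + imm -4 = 0x3874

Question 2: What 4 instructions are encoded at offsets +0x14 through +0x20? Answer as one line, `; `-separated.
@+14  big-endian(b6 80 00 00) = 0xb6800000
  opcode bits[31:26]=0x2d: psh/R
  [25:22] rd=10 = R10
@+18  big-endian(f8 b0 00 00) = 0xf8b00000
  opcode bits[31:26]=0x3e: plus/RR
  [25:22] rd=2 = R2
  [21:18] rs=12 = R12
@+1c  big-endian(b4 c0 00 00) = 0xb4c00000
  opcode bits[31:26]=0x2d: psh/R
  [25:22] rd=3 = R3
@+20  big-endian(76 c8 00 00) = 0x76c80000
  opcode bits[31:26]=0x1d: cp/RR
  [25:22] rd=11 = R11
  [21:18] rs=2 = R2

psh R10; plus R2, R12; psh R3; cp R11, R2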